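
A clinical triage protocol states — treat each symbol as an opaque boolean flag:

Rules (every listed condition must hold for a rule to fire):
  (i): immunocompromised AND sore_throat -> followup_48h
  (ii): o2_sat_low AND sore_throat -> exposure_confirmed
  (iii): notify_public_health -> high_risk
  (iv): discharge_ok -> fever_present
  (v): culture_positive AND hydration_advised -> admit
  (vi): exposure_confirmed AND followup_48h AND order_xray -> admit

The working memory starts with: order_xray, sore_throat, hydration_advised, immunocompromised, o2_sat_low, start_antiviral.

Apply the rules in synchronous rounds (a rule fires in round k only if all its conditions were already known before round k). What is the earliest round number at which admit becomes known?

2

Round 1 — (i), (ii), derive followup_48h, exposure_confirmed.
Round 2 — (vi), derive admit.
admit first appears in round 2.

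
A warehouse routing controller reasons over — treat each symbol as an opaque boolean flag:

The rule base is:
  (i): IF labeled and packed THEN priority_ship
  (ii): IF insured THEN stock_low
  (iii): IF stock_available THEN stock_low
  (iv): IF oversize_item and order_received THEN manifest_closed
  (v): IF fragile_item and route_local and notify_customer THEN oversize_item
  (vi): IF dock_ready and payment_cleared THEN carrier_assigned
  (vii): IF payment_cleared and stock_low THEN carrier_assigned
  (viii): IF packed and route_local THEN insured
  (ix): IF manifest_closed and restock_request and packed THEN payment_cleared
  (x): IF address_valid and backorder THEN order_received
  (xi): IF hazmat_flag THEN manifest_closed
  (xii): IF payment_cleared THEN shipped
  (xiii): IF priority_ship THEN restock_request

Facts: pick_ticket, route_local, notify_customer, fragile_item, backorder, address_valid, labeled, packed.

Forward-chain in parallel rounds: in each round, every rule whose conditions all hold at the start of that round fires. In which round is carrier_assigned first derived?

Round 1 fires (i), (v), (viii), (x), giving priority_ship, oversize_item, insured, order_received.
Round 2 fires (ii), (iv), (xiii), giving stock_low, manifest_closed, restock_request.
Round 3 fires (ix), giving payment_cleared.
Round 4 fires (vii), (xii), giving carrier_assigned, shipped.
carrier_assigned first appears in round 4.

4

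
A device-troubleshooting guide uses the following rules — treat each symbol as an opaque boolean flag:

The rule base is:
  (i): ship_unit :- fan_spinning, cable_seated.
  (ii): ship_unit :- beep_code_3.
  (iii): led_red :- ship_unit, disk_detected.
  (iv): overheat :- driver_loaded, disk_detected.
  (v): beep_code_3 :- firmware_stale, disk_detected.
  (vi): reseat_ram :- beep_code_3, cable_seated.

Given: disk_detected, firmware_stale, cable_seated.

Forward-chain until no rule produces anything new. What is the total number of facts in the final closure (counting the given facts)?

7

Round 1 — (v), derive beep_code_3.
Round 2 — (ii), (vi), derive ship_unit, reseat_ram.
Round 3 — (iii), derive led_red.
Closure: {beep_code_3, cable_seated, disk_detected, firmware_stale, led_red, reseat_ram, ship_unit} — 7 facts.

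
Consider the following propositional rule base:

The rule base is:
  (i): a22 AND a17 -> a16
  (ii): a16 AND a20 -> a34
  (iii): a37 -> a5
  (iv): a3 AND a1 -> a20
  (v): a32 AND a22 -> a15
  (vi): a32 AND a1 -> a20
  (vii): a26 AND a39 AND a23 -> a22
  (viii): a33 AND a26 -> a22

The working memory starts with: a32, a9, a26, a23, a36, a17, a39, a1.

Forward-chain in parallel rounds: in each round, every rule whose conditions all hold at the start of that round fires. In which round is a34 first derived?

3

Round 1: (vi) [a32 AND a1 -> a20]; (vii) [a26 AND a39 AND a23 -> a22]. New: a20, a22.
Round 2: (i) [a22 AND a17 -> a16]; (v) [a32 AND a22 -> a15]. New: a16, a15.
Round 3: (ii) [a16 AND a20 -> a34]. New: a34.
a34 first appears in round 3.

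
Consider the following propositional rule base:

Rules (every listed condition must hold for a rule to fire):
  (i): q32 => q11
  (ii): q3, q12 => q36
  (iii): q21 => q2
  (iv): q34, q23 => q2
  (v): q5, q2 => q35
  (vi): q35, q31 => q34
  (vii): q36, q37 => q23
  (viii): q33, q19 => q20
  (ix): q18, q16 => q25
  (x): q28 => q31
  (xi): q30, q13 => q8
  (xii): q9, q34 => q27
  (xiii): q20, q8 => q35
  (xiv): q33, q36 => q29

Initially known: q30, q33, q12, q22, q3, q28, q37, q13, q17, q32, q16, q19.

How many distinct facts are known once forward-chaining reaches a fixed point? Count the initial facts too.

Round 1: (i) [q32 => q11]; (ii) [q3, q12 => q36]; (viii) [q33, q19 => q20]; (x) [q28 => q31]; (xi) [q30, q13 => q8]. Adds q11, q36, q20, q31, q8.
Round 2: (vii) [q36, q37 => q23]; (xiii) [q20, q8 => q35]; (xiv) [q33, q36 => q29]. Adds q23, q35, q29.
Round 3: (vi) [q35, q31 => q34]. Adds q34.
Round 4: (iv) [q34, q23 => q2]. Adds q2.
Closure: {q11, q12, q13, q16, q17, q19, q2, q20, q22, q23, q28, q29, q3, q30, q31, q32, q33, q34, q35, q36, q37, q8} — 22 facts.

22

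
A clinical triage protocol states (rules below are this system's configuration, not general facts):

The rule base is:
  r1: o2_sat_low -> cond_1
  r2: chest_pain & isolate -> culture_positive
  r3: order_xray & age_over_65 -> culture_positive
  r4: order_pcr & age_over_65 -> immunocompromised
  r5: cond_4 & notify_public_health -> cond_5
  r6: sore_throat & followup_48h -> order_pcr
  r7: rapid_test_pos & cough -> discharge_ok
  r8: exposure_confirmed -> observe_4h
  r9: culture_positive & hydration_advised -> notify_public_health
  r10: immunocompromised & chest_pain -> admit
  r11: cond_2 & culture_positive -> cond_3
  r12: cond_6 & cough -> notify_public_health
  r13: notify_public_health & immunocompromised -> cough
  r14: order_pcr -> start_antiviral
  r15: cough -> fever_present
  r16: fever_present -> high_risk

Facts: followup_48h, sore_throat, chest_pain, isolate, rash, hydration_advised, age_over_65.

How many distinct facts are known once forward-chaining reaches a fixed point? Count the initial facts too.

Round 1: r2 [chest_pain & isolate -> culture_positive]; r6 [sore_throat & followup_48h -> order_pcr]. New: culture_positive, order_pcr.
Round 2: r4 [order_pcr & age_over_65 -> immunocompromised]; r9 [culture_positive & hydration_advised -> notify_public_health]; r14 [order_pcr -> start_antiviral]. New: immunocompromised, notify_public_health, start_antiviral.
Round 3: r10 [immunocompromised & chest_pain -> admit]; r13 [notify_public_health & immunocompromised -> cough]. New: admit, cough.
Round 4: r15 [cough -> fever_present]. New: fever_present.
Round 5: r16 [fever_present -> high_risk]. New: high_risk.
Closure: {admit, age_over_65, chest_pain, cough, culture_positive, fever_present, followup_48h, high_risk, hydration_advised, immunocompromised, isolate, notify_public_health, order_pcr, rash, sore_throat, start_antiviral} — 16 facts.

16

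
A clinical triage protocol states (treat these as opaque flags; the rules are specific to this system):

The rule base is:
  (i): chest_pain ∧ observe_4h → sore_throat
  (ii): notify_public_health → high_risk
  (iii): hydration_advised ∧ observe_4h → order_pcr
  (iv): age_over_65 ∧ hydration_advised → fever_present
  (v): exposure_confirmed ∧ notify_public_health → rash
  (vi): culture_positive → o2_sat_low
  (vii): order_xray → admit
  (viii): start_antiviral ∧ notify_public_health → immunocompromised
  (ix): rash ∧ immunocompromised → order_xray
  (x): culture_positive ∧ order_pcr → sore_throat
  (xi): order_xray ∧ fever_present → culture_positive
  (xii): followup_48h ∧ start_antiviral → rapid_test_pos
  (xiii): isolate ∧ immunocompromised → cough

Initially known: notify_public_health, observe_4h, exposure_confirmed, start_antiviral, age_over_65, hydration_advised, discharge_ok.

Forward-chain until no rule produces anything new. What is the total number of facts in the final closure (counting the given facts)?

Round 1: (ii) [notify_public_health → high_risk]; (iii) [hydration_advised ∧ observe_4h → order_pcr]; (iv) [age_over_65 ∧ hydration_advised → fever_present]; (v) [exposure_confirmed ∧ notify_public_health → rash]; (viii) [start_antiviral ∧ notify_public_health → immunocompromised]. Adds high_risk, order_pcr, fever_present, rash, immunocompromised.
Round 2: (ix) [rash ∧ immunocompromised → order_xray]. Adds order_xray.
Round 3: (vii) [order_xray → admit]; (xi) [order_xray ∧ fever_present → culture_positive]. Adds admit, culture_positive.
Round 4: (vi) [culture_positive → o2_sat_low]; (x) [culture_positive ∧ order_pcr → sore_throat]. Adds o2_sat_low, sore_throat.
Closure: {admit, age_over_65, culture_positive, discharge_ok, exposure_confirmed, fever_present, high_risk, hydration_advised, immunocompromised, notify_public_health, o2_sat_low, observe_4h, order_pcr, order_xray, rash, sore_throat, start_antiviral} — 17 facts.

17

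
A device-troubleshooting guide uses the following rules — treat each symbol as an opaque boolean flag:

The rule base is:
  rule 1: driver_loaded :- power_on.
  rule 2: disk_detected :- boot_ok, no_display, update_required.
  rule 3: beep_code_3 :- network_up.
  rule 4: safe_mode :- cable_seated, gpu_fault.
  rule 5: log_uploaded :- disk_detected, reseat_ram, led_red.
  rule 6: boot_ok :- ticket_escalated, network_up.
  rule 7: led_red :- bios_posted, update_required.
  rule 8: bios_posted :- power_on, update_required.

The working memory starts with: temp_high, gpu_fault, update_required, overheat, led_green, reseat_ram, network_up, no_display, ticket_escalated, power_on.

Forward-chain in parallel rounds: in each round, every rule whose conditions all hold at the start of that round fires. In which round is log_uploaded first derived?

Round 1 fires rule 1, rule 3, rule 6, rule 8, giving driver_loaded, beep_code_3, boot_ok, bios_posted.
Round 2 fires rule 2, rule 7, giving disk_detected, led_red.
Round 3 fires rule 5, giving log_uploaded.
log_uploaded first appears in round 3.

3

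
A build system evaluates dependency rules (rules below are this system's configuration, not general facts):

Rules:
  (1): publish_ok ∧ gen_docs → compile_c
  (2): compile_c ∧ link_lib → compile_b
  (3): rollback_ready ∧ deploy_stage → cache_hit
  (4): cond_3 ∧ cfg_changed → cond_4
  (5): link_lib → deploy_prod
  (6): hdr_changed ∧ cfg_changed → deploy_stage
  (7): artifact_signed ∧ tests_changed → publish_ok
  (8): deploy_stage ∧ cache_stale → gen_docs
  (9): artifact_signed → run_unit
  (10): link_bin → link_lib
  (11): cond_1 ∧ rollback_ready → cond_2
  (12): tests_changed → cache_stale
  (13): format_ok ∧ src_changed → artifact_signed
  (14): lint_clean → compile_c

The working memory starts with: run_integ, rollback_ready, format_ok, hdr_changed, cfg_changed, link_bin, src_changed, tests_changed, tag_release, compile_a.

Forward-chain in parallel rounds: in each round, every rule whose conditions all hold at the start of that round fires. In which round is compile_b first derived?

4

Round 1 fires (6), (10), (12), (13), giving deploy_stage, link_lib, cache_stale, artifact_signed.
Round 2 fires (3), (5), (7), (8), (9), giving cache_hit, deploy_prod, publish_ok, gen_docs, run_unit.
Round 3 fires (1), giving compile_c.
Round 4 fires (2), giving compile_b.
compile_b first appears in round 4.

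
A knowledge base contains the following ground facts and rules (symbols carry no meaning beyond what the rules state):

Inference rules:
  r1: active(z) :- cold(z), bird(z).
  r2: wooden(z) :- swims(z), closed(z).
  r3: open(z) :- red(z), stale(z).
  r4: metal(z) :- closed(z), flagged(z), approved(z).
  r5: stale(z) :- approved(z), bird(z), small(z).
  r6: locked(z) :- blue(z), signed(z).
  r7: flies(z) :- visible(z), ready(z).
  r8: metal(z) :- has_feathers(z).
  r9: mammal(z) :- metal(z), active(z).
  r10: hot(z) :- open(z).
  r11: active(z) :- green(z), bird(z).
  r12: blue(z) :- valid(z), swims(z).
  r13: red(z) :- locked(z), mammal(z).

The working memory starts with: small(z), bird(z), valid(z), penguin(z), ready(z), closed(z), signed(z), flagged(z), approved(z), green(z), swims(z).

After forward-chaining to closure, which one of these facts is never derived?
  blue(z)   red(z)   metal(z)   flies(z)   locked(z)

Round 1 fires r2, r4, r5, r11, r12, giving wooden(z), metal(z), stale(z), active(z), blue(z).
Round 2 fires r6, r9, giving locked(z), mammal(z).
Round 3 fires r13, giving red(z).
Round 4 fires r3, giving open(z).
Round 5 fires r10, giving hot(z).
Derived: locked(z) (round 2), red(z) (round 3), metal(z) (round 1), blue(z) (round 1). flies(z) never appears in any round.

flies(z)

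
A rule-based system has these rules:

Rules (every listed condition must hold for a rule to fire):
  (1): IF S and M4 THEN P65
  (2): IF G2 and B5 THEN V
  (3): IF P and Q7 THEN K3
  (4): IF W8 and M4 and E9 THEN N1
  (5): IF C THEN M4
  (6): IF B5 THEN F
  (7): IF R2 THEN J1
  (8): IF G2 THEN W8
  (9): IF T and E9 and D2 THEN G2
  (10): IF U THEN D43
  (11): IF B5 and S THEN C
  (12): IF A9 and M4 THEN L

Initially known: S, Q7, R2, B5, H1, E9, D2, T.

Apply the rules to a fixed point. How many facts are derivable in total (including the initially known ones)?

Round 1 fires (6), (7), (9), (11), giving F, J1, G2, C.
Round 2 fires (2), (5), (8), giving V, M4, W8.
Round 3 fires (1), (4), giving P65, N1.
Closure: {B5, C, D2, E9, F, G2, H1, J1, M4, N1, P65, Q7, R2, S, T, V, W8} — 17 facts.

17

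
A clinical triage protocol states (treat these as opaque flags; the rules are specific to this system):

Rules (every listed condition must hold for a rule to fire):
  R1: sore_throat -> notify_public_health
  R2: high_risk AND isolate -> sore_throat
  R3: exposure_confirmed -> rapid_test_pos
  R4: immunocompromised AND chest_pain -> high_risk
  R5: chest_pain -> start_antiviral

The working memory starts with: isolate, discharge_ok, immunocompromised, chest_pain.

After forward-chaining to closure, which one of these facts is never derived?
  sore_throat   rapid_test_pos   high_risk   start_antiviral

rapid_test_pos

[1] R4 [immunocompromised AND chest_pain -> high_risk]; R5 [chest_pain -> start_antiviral]. ⇒ new: high_risk, start_antiviral.
[2] R2 [high_risk AND isolate -> sore_throat]. ⇒ new: sore_throat.
[3] R1 [sore_throat -> notify_public_health]. ⇒ new: notify_public_health.
Derived: sore_throat (round 2), start_antiviral (round 1), high_risk (round 1). rapid_test_pos never appears in any round.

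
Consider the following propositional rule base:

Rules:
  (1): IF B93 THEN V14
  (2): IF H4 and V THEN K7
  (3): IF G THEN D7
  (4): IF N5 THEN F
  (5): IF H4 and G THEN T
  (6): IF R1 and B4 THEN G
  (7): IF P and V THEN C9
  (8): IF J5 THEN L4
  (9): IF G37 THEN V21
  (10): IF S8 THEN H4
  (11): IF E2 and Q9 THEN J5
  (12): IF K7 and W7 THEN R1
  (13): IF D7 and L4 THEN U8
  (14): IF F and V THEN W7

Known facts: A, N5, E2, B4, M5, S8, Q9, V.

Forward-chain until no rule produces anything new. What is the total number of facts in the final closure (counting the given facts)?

[1] (4) [IF N5 THEN F]; (10) [IF S8 THEN H4]; (11) [IF E2 and Q9 THEN J5]. ⇒ new: F, H4, J5.
[2] (2) [IF H4 and V THEN K7]; (8) [IF J5 THEN L4]; (14) [IF F and V THEN W7]. ⇒ new: K7, L4, W7.
[3] (12) [IF K7 and W7 THEN R1]. ⇒ new: R1.
[4] (6) [IF R1 and B4 THEN G]. ⇒ new: G.
[5] (3) [IF G THEN D7]; (5) [IF H4 and G THEN T]. ⇒ new: D7, T.
[6] (13) [IF D7 and L4 THEN U8]. ⇒ new: U8.
Closure: {A, B4, D7, E2, F, G, H4, J5, K7, L4, M5, N5, Q9, R1, S8, T, U8, V, W7} — 19 facts.

19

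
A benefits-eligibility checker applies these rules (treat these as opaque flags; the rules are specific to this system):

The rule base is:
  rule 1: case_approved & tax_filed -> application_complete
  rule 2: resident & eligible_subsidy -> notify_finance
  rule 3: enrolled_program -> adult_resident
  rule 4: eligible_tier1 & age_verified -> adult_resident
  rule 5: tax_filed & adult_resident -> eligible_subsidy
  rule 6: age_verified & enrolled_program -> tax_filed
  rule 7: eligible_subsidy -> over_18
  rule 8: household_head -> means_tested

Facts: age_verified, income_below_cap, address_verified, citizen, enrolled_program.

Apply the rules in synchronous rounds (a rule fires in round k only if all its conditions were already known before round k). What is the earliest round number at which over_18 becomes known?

Round 1: rule 3 [enrolled_program -> adult_resident]; rule 6 [age_verified & enrolled_program -> tax_filed]. Adds adult_resident, tax_filed.
Round 2: rule 5 [tax_filed & adult_resident -> eligible_subsidy]. Adds eligible_subsidy.
Round 3: rule 7 [eligible_subsidy -> over_18]. Adds over_18.
over_18 first appears in round 3.

3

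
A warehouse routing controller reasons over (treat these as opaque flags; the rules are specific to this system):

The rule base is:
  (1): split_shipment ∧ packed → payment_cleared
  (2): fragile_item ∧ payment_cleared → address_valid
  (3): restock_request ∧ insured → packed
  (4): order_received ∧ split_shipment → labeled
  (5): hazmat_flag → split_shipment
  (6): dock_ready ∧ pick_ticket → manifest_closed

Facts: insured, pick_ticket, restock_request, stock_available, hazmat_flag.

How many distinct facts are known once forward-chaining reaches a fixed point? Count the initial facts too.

Round 1 — (3), (5), derive packed, split_shipment.
Round 2 — (1), derive payment_cleared.
Closure: {hazmat_flag, insured, packed, payment_cleared, pick_ticket, restock_request, split_shipment, stock_available} — 8 facts.

8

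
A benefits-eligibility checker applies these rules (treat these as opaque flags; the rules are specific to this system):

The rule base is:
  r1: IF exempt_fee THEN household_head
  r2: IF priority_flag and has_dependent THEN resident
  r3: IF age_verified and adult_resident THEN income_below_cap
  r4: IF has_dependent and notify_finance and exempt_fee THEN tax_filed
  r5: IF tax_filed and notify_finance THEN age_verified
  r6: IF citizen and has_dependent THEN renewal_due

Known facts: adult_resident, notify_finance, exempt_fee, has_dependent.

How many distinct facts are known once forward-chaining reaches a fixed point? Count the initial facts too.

8

Round 1 — r1, r4, derive household_head, tax_filed.
Round 2 — r5, derive age_verified.
Round 3 — r3, derive income_below_cap.
Closure: {adult_resident, age_verified, exempt_fee, has_dependent, household_head, income_below_cap, notify_finance, tax_filed} — 8 facts.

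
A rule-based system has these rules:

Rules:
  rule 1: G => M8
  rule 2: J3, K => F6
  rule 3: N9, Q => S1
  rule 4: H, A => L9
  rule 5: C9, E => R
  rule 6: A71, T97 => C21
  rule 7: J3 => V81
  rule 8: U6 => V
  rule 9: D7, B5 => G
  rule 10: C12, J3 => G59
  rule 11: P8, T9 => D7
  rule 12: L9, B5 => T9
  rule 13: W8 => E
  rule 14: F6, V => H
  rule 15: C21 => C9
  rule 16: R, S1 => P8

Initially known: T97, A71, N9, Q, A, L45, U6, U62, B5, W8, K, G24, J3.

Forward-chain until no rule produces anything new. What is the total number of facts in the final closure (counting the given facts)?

Round 1 fires rule 2, rule 3, rule 6, rule 7, rule 8, rule 13, giving F6, S1, C21, V81, V, E.
Round 2 fires rule 14, rule 15, giving H, C9.
Round 3 fires rule 4, rule 5, giving L9, R.
Round 4 fires rule 12, rule 16, giving T9, P8.
Round 5 fires rule 11, giving D7.
Round 6 fires rule 9, giving G.
Round 7 fires rule 1, giving M8.
Closure: {A, A71, B5, C21, C9, D7, E, F6, G, G24, H, J3, K, L45, L9, M8, N9, P8, Q, R, S1, T9, T97, U6, U62, V, V81, W8} — 28 facts.

28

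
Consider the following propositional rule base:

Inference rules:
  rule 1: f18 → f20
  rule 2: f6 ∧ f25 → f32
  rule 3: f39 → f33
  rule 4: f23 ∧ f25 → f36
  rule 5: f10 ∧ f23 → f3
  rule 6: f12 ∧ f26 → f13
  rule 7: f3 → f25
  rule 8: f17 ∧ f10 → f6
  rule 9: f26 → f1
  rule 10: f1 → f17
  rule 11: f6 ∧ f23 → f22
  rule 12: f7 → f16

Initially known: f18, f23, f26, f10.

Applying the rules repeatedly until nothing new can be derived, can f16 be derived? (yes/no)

no

Round 1 — rule 1, rule 5, rule 9, derive f20, f3, f1.
Round 2 — rule 7, rule 10, derive f25, f17.
Round 3 — rule 4, rule 8, derive f36, f6.
Round 4 — rule 2, rule 11, derive f32, f22.
Fixed point reached. f16 is concluded only by rule 12; rule 12 needs f7 (never derived).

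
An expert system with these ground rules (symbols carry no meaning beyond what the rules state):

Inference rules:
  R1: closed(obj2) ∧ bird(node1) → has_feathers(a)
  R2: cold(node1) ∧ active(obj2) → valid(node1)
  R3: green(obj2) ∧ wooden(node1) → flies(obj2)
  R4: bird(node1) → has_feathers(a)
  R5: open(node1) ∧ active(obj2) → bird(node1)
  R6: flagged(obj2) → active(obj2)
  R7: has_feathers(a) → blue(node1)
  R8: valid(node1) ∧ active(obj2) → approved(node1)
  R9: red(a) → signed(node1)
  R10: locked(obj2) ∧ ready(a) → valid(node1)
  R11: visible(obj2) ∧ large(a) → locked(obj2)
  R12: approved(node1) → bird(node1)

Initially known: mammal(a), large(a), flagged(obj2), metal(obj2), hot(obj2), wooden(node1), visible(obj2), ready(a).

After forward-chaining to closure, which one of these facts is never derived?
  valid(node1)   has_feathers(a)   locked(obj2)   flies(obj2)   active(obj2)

Round 1: R6 [flagged(obj2) → active(obj2)]; R11 [visible(obj2) ∧ large(a) → locked(obj2)]. New: active(obj2), locked(obj2).
Round 2: R10 [locked(obj2) ∧ ready(a) → valid(node1)]. New: valid(node1).
Round 3: R8 [valid(node1) ∧ active(obj2) → approved(node1)]. New: approved(node1).
Round 4: R12 [approved(node1) → bird(node1)]. New: bird(node1).
Round 5: R4 [bird(node1) → has_feathers(a)]. New: has_feathers(a).
Round 6: R7 [has_feathers(a) → blue(node1)]. New: blue(node1).
Derived: has_feathers(a) (round 5), valid(node1) (round 2), active(obj2) (round 1), locked(obj2) (round 1). flies(obj2) never appears in any round.

flies(obj2)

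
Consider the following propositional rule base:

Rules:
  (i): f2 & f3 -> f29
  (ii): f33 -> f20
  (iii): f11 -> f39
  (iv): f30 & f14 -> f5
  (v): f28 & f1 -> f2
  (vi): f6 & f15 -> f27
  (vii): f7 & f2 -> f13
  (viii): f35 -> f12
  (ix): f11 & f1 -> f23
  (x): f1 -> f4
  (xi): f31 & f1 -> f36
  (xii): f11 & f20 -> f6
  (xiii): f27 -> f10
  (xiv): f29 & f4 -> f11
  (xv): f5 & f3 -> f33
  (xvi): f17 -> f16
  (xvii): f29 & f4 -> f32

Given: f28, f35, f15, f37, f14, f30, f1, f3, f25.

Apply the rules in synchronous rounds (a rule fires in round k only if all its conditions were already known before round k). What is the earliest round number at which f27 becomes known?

Round 1 — (iv), (v), (viii), (x), derive f5, f2, f12, f4.
Round 2 — (i), (xv), derive f29, f33.
Round 3 — (ii), (xiv), (xvii), derive f20, f11, f32.
Round 4 — (iii), (ix), (xii), derive f39, f23, f6.
Round 5 — (vi), derive f27.
f27 first appears in round 5.

5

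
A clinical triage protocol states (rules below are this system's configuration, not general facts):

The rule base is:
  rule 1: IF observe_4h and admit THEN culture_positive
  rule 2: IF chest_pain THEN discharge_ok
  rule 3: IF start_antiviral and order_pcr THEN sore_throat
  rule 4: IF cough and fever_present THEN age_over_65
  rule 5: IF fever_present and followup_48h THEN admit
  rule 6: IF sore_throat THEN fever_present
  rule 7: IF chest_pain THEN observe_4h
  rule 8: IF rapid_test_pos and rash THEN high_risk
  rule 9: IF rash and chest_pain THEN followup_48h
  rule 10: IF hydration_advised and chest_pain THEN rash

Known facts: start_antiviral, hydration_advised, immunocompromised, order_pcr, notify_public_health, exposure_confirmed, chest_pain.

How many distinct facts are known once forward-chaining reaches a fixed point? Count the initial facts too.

Round 1 fires rule 2, rule 3, rule 7, rule 10, giving discharge_ok, sore_throat, observe_4h, rash.
Round 2 fires rule 6, rule 9, giving fever_present, followup_48h.
Round 3 fires rule 5, giving admit.
Round 4 fires rule 1, giving culture_positive.
Closure: {admit, chest_pain, culture_positive, discharge_ok, exposure_confirmed, fever_present, followup_48h, hydration_advised, immunocompromised, notify_public_health, observe_4h, order_pcr, rash, sore_throat, start_antiviral} — 15 facts.

15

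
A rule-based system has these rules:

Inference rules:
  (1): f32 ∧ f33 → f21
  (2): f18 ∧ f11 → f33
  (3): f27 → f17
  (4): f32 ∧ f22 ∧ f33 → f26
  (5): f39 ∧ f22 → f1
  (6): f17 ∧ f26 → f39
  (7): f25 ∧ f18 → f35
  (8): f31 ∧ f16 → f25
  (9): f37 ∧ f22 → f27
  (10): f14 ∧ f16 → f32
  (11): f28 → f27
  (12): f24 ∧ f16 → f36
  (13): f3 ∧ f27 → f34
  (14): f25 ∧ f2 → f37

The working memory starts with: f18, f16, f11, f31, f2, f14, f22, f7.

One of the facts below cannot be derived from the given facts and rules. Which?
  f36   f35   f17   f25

f36

[1] (2) [f18 ∧ f11 → f33]; (8) [f31 ∧ f16 → f25]; (10) [f14 ∧ f16 → f32]. ⇒ new: f33, f25, f32.
[2] (1) [f32 ∧ f33 → f21]; (4) [f32 ∧ f22 ∧ f33 → f26]; (7) [f25 ∧ f18 → f35]; (14) [f25 ∧ f2 → f37]. ⇒ new: f21, f26, f35, f37.
[3] (9) [f37 ∧ f22 → f27]. ⇒ new: f27.
[4] (3) [f27 → f17]. ⇒ new: f17.
[5] (6) [f17 ∧ f26 → f39]. ⇒ new: f39.
[6] (5) [f39 ∧ f22 → f1]. ⇒ new: f1.
Derived: f35 (round 2), f25 (round 1), f17 (round 4). f36 never appears in any round.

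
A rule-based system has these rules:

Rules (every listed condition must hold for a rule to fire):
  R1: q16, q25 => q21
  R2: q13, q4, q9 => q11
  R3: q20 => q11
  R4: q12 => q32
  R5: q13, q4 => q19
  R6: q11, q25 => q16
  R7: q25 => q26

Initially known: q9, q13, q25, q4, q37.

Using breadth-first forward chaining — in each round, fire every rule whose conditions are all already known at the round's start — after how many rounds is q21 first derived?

3

Round 1: R2 [q13, q4, q9 => q11]; R5 [q13, q4 => q19]; R7 [q25 => q26]. Adds q11, q19, q26.
Round 2: R6 [q11, q25 => q16]. Adds q16.
Round 3: R1 [q16, q25 => q21]. Adds q21.
q21 first appears in round 3.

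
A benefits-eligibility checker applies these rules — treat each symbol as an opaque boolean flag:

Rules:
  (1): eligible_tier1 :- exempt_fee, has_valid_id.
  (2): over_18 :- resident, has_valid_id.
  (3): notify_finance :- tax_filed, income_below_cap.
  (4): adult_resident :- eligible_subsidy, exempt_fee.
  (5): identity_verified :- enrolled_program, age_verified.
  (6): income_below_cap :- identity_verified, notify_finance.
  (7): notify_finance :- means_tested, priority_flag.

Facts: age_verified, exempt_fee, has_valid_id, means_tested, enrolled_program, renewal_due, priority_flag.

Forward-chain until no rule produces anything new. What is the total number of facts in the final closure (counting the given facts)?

11

Round 1: (1) [eligible_tier1 :- exempt_fee, has_valid_id.]; (5) [identity_verified :- enrolled_program, age_verified.]; (7) [notify_finance :- means_tested, priority_flag.]. New: eligible_tier1, identity_verified, notify_finance.
Round 2: (6) [income_below_cap :- identity_verified, notify_finance.]. New: income_below_cap.
Closure: {age_verified, eligible_tier1, enrolled_program, exempt_fee, has_valid_id, identity_verified, income_below_cap, means_tested, notify_finance, priority_flag, renewal_due} — 11 facts.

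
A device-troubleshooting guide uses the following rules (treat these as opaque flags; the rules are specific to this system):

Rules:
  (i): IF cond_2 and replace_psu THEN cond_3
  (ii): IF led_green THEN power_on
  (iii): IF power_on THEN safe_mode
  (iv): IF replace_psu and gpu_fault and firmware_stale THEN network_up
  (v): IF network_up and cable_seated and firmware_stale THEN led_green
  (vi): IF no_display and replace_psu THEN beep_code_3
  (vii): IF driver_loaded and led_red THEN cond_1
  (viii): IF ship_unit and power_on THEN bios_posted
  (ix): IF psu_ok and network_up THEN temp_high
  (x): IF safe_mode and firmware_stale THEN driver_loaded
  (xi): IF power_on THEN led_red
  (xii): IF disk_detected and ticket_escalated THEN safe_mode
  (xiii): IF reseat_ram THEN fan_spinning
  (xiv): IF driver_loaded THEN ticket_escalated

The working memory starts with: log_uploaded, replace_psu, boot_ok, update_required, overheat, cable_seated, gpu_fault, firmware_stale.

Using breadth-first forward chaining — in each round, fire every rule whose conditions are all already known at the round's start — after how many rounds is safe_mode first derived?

4

Round 1 — (iv), derive network_up.
Round 2 — (v), derive led_green.
Round 3 — (ii), derive power_on.
Round 4 — (iii), (xi), derive safe_mode, led_red.
safe_mode first appears in round 4.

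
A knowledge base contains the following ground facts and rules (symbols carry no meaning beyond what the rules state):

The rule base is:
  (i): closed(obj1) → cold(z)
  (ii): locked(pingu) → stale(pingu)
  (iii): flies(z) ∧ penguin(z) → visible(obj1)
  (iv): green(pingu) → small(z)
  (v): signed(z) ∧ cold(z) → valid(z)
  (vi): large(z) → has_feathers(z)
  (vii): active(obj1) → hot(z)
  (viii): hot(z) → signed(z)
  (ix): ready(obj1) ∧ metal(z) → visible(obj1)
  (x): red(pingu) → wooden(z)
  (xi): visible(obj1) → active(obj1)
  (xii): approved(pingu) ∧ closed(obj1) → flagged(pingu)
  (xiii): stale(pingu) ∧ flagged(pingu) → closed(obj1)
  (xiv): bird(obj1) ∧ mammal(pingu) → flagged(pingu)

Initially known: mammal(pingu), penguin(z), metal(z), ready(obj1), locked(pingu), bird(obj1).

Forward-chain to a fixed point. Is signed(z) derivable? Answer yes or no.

[1] (ii) [locked(pingu) → stale(pingu)]; (ix) [ready(obj1) ∧ metal(z) → visible(obj1)]; (xiv) [bird(obj1) ∧ mammal(pingu) → flagged(pingu)]. ⇒ new: stale(pingu), visible(obj1), flagged(pingu).
[2] (xi) [visible(obj1) → active(obj1)]; (xiii) [stale(pingu) ∧ flagged(pingu) → closed(obj1)]. ⇒ new: active(obj1), closed(obj1).
[3] (i) [closed(obj1) → cold(z)]; (vii) [active(obj1) → hot(z)]. ⇒ new: cold(z), hot(z).
[4] (viii) [hot(z) → signed(z)]. ⇒ new: signed(z).
[5] (v) [signed(z) ∧ cold(z) → valid(z)]. ⇒ new: valid(z).
signed(z) appears in round 4, so it is derivable.

yes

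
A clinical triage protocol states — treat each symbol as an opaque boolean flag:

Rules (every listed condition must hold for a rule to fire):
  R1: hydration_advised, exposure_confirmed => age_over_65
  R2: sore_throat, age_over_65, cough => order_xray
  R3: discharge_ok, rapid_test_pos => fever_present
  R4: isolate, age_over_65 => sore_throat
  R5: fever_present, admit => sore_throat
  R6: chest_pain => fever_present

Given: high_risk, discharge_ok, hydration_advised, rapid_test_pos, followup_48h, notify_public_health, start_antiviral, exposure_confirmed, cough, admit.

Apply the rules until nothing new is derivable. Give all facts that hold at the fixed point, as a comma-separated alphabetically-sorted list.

Round 1 — R1, R3, derive age_over_65, fever_present.
Round 2 — R5, derive sore_throat.
Round 3 — R2, derive order_xray.

admit, age_over_65, cough, discharge_ok, exposure_confirmed, fever_present, followup_48h, high_risk, hydration_advised, notify_public_health, order_xray, rapid_test_pos, sore_throat, start_antiviral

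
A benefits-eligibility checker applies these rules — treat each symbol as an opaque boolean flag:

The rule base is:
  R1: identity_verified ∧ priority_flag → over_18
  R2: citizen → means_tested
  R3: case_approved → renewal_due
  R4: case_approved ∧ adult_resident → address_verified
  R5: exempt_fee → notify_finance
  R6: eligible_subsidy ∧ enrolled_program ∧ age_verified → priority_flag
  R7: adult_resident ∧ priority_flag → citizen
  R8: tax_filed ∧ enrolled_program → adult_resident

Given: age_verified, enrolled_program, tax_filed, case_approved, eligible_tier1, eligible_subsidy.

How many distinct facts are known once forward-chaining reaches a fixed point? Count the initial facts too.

12

[1] R3 [case_approved → renewal_due]; R6 [eligible_subsidy ∧ enrolled_program ∧ age_verified → priority_flag]; R8 [tax_filed ∧ enrolled_program → adult_resident]. ⇒ new: renewal_due, priority_flag, adult_resident.
[2] R4 [case_approved ∧ adult_resident → address_verified]; R7 [adult_resident ∧ priority_flag → citizen]. ⇒ new: address_verified, citizen.
[3] R2 [citizen → means_tested]. ⇒ new: means_tested.
Closure: {address_verified, adult_resident, age_verified, case_approved, citizen, eligible_subsidy, eligible_tier1, enrolled_program, means_tested, priority_flag, renewal_due, tax_filed} — 12 facts.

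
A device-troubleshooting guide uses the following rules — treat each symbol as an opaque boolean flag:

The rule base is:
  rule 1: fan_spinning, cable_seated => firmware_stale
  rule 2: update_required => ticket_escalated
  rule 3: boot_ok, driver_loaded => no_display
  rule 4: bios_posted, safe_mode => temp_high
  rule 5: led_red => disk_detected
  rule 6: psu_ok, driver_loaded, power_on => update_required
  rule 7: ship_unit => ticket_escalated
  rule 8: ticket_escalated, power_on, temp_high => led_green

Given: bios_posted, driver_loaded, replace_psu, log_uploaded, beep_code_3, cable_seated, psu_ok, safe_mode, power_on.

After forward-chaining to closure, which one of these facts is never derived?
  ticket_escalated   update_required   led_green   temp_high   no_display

no_display

Round 1: rule 4 [bios_posted, safe_mode => temp_high]; rule 6 [psu_ok, driver_loaded, power_on => update_required]. Adds temp_high, update_required.
Round 2: rule 2 [update_required => ticket_escalated]. Adds ticket_escalated.
Round 3: rule 8 [ticket_escalated, power_on, temp_high => led_green]. Adds led_green.
Derived: led_green (round 3), update_required (round 1), ticket_escalated (round 2), temp_high (round 1). no_display never appears in any round.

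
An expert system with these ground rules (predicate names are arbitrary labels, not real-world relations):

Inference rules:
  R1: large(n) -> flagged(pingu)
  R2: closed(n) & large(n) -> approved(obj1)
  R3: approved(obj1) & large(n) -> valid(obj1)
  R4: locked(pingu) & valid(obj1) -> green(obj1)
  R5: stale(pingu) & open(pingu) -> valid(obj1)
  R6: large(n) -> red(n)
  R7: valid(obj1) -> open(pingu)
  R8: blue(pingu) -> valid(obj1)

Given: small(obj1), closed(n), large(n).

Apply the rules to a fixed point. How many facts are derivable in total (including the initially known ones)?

[1] R1 [large(n) -> flagged(pingu)]; R2 [closed(n) & large(n) -> approved(obj1)]; R6 [large(n) -> red(n)]. ⇒ new: flagged(pingu), approved(obj1), red(n).
[2] R3 [approved(obj1) & large(n) -> valid(obj1)]. ⇒ new: valid(obj1).
[3] R7 [valid(obj1) -> open(pingu)]. ⇒ new: open(pingu).
Closure: {approved(obj1), closed(n), flagged(pingu), large(n), open(pingu), red(n), small(obj1), valid(obj1)} — 8 facts.

8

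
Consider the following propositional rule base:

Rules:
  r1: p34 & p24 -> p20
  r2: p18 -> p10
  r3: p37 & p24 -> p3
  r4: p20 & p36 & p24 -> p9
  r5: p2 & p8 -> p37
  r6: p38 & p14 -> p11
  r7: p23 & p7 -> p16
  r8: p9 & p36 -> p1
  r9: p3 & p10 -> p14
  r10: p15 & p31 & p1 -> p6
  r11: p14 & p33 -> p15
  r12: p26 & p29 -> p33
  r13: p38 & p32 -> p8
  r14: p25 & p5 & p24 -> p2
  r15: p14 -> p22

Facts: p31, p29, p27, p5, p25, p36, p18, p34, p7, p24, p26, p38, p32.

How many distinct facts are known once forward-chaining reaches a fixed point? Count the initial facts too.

Round 1 fires r1, r2, r12, r13, r14, giving p20, p10, p33, p8, p2.
Round 2 fires r4, r5, giving p9, p37.
Round 3 fires r3, r8, giving p3, p1.
Round 4 fires r9, giving p14.
Round 5 fires r6, r11, r15, giving p11, p15, p22.
Round 6 fires r10, giving p6.
Closure: {p1, p10, p11, p14, p15, p18, p2, p20, p22, p24, p25, p26, p27, p29, p3, p31, p32, p33, p34, p36, p37, p38, p5, p6, p7, p8, p9} — 27 facts.

27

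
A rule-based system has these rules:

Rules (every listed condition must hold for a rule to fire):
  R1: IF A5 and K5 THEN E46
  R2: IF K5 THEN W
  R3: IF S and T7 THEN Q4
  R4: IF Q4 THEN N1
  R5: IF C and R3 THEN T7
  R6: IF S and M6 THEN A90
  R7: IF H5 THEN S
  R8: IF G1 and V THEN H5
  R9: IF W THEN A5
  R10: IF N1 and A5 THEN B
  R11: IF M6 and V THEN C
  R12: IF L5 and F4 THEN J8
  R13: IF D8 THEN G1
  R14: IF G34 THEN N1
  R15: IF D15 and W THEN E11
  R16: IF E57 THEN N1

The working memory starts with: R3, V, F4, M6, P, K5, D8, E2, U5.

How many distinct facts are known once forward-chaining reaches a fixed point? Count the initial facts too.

Round 1: R2 [IF K5 THEN W]; R11 [IF M6 and V THEN C]; R13 [IF D8 THEN G1]. New: W, C, G1.
Round 2: R5 [IF C and R3 THEN T7]; R8 [IF G1 and V THEN H5]; R9 [IF W THEN A5]. New: T7, H5, A5.
Round 3: R1 [IF A5 and K5 THEN E46]; R7 [IF H5 THEN S]. New: E46, S.
Round 4: R3 [IF S and T7 THEN Q4]; R6 [IF S and M6 THEN A90]. New: Q4, A90.
Round 5: R4 [IF Q4 THEN N1]. New: N1.
Round 6: R10 [IF N1 and A5 THEN B]. New: B.
Closure: {A5, A90, B, C, D8, E2, E46, F4, G1, H5, K5, M6, N1, P, Q4, R3, S, T7, U5, V, W} — 21 facts.

21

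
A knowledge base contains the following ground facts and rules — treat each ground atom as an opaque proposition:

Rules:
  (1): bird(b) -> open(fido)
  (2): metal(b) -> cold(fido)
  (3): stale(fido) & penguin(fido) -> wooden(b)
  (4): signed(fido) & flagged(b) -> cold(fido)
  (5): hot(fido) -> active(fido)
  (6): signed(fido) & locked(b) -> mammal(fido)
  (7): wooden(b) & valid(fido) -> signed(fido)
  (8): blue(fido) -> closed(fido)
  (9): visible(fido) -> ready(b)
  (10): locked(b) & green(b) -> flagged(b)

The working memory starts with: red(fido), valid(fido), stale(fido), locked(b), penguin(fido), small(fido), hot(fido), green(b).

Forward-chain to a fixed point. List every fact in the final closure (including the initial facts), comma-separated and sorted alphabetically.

Round 1: (3) [stale(fido) & penguin(fido) -> wooden(b)]; (5) [hot(fido) -> active(fido)]; (10) [locked(b) & green(b) -> flagged(b)]. New: wooden(b), active(fido), flagged(b).
Round 2: (7) [wooden(b) & valid(fido) -> signed(fido)]. New: signed(fido).
Round 3: (4) [signed(fido) & flagged(b) -> cold(fido)]; (6) [signed(fido) & locked(b) -> mammal(fido)]. New: cold(fido), mammal(fido).

active(fido), cold(fido), flagged(b), green(b), hot(fido), locked(b), mammal(fido), penguin(fido), red(fido), signed(fido), small(fido), stale(fido), valid(fido), wooden(b)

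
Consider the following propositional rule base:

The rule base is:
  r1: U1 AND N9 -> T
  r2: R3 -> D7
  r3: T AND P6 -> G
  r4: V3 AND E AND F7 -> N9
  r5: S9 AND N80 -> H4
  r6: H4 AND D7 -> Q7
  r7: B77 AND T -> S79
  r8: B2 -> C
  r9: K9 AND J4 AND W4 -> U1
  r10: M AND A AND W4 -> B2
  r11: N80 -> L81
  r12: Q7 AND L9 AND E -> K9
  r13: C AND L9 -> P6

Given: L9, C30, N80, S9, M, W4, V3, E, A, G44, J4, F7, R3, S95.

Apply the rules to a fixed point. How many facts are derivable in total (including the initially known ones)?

26

Round 1: r2 [R3 -> D7]; r4 [V3 AND E AND F7 -> N9]; r5 [S9 AND N80 -> H4]; r10 [M AND A AND W4 -> B2]; r11 [N80 -> L81]. Adds D7, N9, H4, B2, L81.
Round 2: r6 [H4 AND D7 -> Q7]; r8 [B2 -> C]. Adds Q7, C.
Round 3: r12 [Q7 AND L9 AND E -> K9]; r13 [C AND L9 -> P6]. Adds K9, P6.
Round 4: r9 [K9 AND J4 AND W4 -> U1]. Adds U1.
Round 5: r1 [U1 AND N9 -> T]. Adds T.
Round 6: r3 [T AND P6 -> G]. Adds G.
Closure: {A, B2, C, C30, D7, E, F7, G, G44, H4, J4, K9, L81, L9, M, N80, N9, P6, Q7, R3, S9, S95, T, U1, V3, W4} — 26 facts.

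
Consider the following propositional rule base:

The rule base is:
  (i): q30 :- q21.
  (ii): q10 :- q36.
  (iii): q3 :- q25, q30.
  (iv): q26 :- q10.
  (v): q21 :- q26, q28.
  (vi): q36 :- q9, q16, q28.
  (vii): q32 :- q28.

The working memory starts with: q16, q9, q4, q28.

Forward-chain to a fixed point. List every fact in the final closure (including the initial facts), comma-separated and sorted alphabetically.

q10, q16, q21, q26, q28, q30, q32, q36, q4, q9

[1] (vi) [q36 :- q9, q16, q28.]; (vii) [q32 :- q28.]. ⇒ new: q36, q32.
[2] (ii) [q10 :- q36.]. ⇒ new: q10.
[3] (iv) [q26 :- q10.]. ⇒ new: q26.
[4] (v) [q21 :- q26, q28.]. ⇒ new: q21.
[5] (i) [q30 :- q21.]. ⇒ new: q30.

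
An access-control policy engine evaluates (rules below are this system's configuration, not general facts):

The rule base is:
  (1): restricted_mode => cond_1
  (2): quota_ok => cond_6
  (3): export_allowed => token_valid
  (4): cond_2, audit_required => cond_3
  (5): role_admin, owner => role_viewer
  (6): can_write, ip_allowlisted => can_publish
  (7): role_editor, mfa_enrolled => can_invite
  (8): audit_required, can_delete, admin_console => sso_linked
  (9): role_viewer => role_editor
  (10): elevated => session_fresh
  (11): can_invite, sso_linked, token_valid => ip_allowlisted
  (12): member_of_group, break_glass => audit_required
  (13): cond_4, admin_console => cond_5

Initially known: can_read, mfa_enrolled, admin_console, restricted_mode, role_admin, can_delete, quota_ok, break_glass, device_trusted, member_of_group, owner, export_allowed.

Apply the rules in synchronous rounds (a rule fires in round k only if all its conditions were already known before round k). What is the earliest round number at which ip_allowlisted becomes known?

Round 1: (1) [restricted_mode => cond_1]; (2) [quota_ok => cond_6]; (3) [export_allowed => token_valid]; (5) [role_admin, owner => role_viewer]; (12) [member_of_group, break_glass => audit_required]. Adds cond_1, cond_6, token_valid, role_viewer, audit_required.
Round 2: (8) [audit_required, can_delete, admin_console => sso_linked]; (9) [role_viewer => role_editor]. Adds sso_linked, role_editor.
Round 3: (7) [role_editor, mfa_enrolled => can_invite]. Adds can_invite.
Round 4: (11) [can_invite, sso_linked, token_valid => ip_allowlisted]. Adds ip_allowlisted.
ip_allowlisted first appears in round 4.

4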